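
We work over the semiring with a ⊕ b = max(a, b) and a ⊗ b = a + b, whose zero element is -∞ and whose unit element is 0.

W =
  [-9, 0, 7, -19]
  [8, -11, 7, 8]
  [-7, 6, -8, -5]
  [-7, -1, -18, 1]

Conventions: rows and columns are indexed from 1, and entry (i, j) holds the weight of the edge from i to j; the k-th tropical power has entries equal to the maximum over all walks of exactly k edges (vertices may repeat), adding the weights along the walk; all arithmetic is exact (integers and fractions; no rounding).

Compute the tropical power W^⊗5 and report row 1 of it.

W^⊗2:
  [8, 13, 7, 8]
  [1, 13, 15, 9]
  [14, -2, 13, 14]
  [7, 0, 6, 7]
W^⊗3:
  [21, 13, 20, 21]
  [21, 21, 20, 21]
  [7, 19, 21, 15]
  [8, 12, 14, 8]
W^⊗4:
  [21, 26, 28, 22]
  [29, 26, 28, 29]
  [27, 27, 26, 27]
  [20, 20, 19, 20]
W^⊗5:
  [34, 34, 33, 34]
  [34, 34, 36, 34]
  [35, 32, 34, 35]
  [28, 25, 27, 28]
Answer: row 1 of W^⊗5 = [34, 34, 33, 34]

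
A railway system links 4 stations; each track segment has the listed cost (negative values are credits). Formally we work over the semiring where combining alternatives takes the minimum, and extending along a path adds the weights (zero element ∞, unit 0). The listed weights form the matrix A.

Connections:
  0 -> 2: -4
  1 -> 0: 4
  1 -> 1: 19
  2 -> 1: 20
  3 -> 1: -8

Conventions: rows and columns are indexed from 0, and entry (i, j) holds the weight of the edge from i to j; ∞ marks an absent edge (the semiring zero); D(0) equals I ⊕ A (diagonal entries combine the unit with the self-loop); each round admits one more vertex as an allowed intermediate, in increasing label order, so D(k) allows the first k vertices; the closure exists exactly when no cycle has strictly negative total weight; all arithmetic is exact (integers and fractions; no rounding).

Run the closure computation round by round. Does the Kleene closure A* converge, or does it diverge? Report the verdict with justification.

D(0):
  [0, ∞, -4, ∞]
  [4, 0, ∞, ∞]
  [∞, 20, 0, ∞]
  [∞, -8, ∞, 0]
D(1):
  [0, ∞, -4, ∞]
  [4, 0, 0, ∞]
  [∞, 20, 0, ∞]
  [∞, -8, ∞, 0]
D(2):
  [0, ∞, -4, ∞]
  [4, 0, 0, ∞]
  [24, 20, 0, ∞]
  [-4, -8, -8, 0]
D(3):
  [0, 16, -4, ∞]
  [4, 0, 0, ∞]
  [24, 20, 0, ∞]
  [-4, -8, -8, 0]
D(4):
  [0, 16, -4, ∞]
  [4, 0, 0, ∞]
  [24, 20, 0, ∞]
  [-4, -8, -8, 0]
Key observation: every diagonal entry stays at the unit through all rounds, so no improving cycle exists.
Answer: CONVERGES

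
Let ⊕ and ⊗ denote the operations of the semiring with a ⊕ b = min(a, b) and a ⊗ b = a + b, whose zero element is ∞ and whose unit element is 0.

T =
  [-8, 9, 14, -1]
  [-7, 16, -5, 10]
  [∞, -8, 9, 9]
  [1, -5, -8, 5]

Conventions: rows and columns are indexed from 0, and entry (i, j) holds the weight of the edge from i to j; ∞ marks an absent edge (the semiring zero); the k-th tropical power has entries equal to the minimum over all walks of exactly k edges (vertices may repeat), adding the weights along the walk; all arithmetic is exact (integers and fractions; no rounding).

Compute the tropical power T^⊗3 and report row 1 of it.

T^⊗2:
  [-16, -6, -9, -9]
  [-15, -13, 2, -8]
  [-15, 1, -13, 2]
  [-12, -16, -10, 0]
T^⊗3:
  [-24, -17, -17, -17]
  [-23, -13, -18, -16]
  [-23, -21, -6, -16]
  [-23, -18, -21, -13]
Answer: row 1 of T^⊗3 = [-23, -13, -18, -16]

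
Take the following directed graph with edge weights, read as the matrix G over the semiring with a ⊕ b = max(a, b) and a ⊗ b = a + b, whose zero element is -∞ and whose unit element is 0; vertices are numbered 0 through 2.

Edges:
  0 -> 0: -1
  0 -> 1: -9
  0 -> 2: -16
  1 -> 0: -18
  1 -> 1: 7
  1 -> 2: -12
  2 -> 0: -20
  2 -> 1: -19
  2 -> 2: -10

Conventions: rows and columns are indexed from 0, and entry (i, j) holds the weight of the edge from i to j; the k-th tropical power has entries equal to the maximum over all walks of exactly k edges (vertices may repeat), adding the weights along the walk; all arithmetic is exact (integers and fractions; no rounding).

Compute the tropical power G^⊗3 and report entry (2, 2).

G^⊗2:
  [-2, -2, -17]
  [-11, 14, -5]
  [-21, -12, -20]
G^⊗3:
  [-3, 5, -14]
  [-4, 21, 2]
  [-22, -5, -24]
Key observation: the optimum is the walk 2->1->1->2, with weight (-19) + 7 + (-12) = -24.
Optimal value attained by: walk 2->1->1->2.
Answer: (G^⊗3)[2][2] = -24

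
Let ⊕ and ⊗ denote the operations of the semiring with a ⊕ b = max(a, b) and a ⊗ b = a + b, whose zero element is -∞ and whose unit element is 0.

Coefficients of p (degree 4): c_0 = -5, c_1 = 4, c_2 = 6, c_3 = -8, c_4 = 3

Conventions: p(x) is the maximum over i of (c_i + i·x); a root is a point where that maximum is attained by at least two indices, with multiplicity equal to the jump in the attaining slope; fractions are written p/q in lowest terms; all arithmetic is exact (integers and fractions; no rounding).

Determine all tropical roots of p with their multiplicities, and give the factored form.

hull edge (i=0, c=-5) to (i=1, c=4): slope 9, span 1
hull edge (i=1, c=4) to (i=2, c=6): slope 2, span 1
hull edge (i=2, c=6) to (i=4, c=3): slope -3/2, span 2
Factored form: p(x) = 3 ⊗ (x ⊕ (-9)) ⊗ (x ⊕ (-2)) ⊗ (x ⊕ 3/2) ⊗ (x ⊕ 3/2)
Answer: roots = -9 (mult 1), -2 (mult 1), 3/2 (mult 2)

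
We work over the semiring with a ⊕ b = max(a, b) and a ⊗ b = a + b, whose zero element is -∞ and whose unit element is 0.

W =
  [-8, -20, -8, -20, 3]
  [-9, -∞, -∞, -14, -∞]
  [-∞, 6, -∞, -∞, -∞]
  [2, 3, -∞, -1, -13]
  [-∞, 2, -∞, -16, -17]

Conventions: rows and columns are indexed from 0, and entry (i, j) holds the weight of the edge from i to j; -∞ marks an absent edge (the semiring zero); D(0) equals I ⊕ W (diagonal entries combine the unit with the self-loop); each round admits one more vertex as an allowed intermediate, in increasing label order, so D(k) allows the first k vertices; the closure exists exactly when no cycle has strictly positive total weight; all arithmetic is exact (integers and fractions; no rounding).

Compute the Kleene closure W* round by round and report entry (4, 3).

D(0):
  [0, -20, -8, -20, 3]
  [-9, 0, -∞, -14, -∞]
  [-∞, 6, 0, -∞, -∞]
  [2, 3, -∞, 0, -13]
  [-∞, 2, -∞, -16, 0]
D(1):
  [0, -20, -8, -20, 3]
  [-9, 0, -17, -14, -6]
  [-∞, 6, 0, -∞, -∞]
  [2, 3, -6, 0, 5]
  [-∞, 2, -∞, -16, 0]
D(2):
  [0, -20, -8, -20, 3]
  [-9, 0, -17, -14, -6]
  [-3, 6, 0, -8, 0]
  [2, 3, -6, 0, 5]
  [-7, 2, -15, -12, 0]
D(3):
  [0, -2, -8, -16, 3]
  [-9, 0, -17, -14, -6]
  [-3, 6, 0, -8, 0]
  [2, 3, -6, 0, 5]
  [-7, 2, -15, -12, 0]
D(4):
  [0, -2, -8, -16, 3]
  [-9, 0, -17, -14, -6]
  [-3, 6, 0, -8, 0]
  [2, 3, -6, 0, 5]
  [-7, 2, -15, -12, 0]
D(5):
  [0, 5, -8, -9, 3]
  [-9, 0, -17, -14, -6]
  [-3, 6, 0, -8, 0]
  [2, 7, -6, 0, 5]
  [-7, 2, -15, -12, 0]
Answer: W*[4][3] = -12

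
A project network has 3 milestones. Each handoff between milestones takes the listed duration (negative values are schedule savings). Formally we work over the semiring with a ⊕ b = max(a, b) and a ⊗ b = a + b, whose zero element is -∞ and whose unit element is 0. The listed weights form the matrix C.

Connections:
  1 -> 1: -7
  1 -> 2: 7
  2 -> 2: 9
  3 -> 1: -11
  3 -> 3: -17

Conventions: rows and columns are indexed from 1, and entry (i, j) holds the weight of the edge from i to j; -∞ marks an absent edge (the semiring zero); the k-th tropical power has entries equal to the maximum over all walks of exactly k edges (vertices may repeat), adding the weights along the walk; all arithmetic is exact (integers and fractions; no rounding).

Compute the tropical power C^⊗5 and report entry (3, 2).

C^⊗2:
  [-14, 16, -∞]
  [-∞, 18, -∞]
  [-18, -4, -34]
C^⊗3:
  [-21, 25, -∞]
  [-∞, 27, -∞]
  [-25, 5, -51]
C^⊗4:
  [-28, 34, -∞]
  [-∞, 36, -∞]
  [-32, 14, -68]
C^⊗5:
  [-35, 43, -∞]
  [-∞, 45, -∞]
  [-39, 23, -85]
Key observation: the optimum is the walk 3->1->2->2->2->2, with weight (-11) + 7 + 9 + 9 + 9 = 23.
Optimal value attained by: walk 3->1->2->2->2->2.
Answer: (C^⊗5)[3][2] = 23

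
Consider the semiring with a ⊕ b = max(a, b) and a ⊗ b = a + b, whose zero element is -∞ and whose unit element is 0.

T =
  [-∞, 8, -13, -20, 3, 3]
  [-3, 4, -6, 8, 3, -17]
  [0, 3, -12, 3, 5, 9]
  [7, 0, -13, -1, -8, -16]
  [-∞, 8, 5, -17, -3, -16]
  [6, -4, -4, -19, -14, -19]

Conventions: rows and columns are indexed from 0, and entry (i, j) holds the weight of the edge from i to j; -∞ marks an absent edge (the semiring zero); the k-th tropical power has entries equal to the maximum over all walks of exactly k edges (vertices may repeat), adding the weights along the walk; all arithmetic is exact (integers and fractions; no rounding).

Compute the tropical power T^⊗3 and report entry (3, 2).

T^⊗2:
  [9, 12, 8, 16, 11, -4]
  [15, 11, 8, 12, 7, 3]
  [15, 13, 10, 11, 6, 3]
  [6, 15, -3, 8, 10, 10]
  [5, 12, 2, 16, 11, 14]
  [-4, 14, -7, 4, 9, 9]
T^⊗3:
  [23, 19, 16, 20, 15, 17]
  [19, 23, 12, 19, 18, 18]
  [18, 23, 11, 21, 18, 19]
  [16, 19, 15, 23, 18, 9]
  [23, 19, 16, 20, 15, 11]
  [15, 18, 14, 22, 17, 2]
Key observation: the optimum is the walk 3->0->4->2, with weight 7 + 3 + 5 = 15.
Optimal value attained by: walk 3->0->4->2.
Answer: (T^⊗3)[3][2] = 15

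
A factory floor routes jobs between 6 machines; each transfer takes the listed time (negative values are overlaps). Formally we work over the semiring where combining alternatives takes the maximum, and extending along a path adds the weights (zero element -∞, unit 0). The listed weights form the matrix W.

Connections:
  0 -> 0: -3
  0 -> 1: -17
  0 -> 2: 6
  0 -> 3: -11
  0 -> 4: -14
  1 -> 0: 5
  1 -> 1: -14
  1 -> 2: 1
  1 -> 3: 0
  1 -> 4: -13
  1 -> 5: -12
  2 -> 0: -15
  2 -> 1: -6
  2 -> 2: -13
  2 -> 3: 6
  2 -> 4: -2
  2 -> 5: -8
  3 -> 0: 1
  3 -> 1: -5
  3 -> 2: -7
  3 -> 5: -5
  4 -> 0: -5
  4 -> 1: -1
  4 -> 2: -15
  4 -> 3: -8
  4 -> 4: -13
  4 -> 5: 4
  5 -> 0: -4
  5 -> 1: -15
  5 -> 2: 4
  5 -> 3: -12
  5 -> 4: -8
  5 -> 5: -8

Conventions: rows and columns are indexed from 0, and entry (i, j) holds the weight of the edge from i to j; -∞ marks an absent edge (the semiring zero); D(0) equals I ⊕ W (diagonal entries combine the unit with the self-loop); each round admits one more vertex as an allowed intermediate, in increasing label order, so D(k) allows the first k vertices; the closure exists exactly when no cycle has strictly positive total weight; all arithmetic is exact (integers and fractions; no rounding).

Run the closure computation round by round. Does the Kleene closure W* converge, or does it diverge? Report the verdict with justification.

D(0):
  [0, -17, 6, -11, -14, -∞]
  [5, 0, 1, 0, -13, -12]
  [-15, -6, 0, 6, -2, -8]
  [1, -5, -7, 0, -∞, -5]
  [-5, -1, -15, -8, 0, 4]
  [-4, -15, 4, -12, -8, 0]
D(1):
  [0, -17, 6, -11, -14, -∞]
  [5, 0, 11, 0, -9, -12]
  [-15, -6, 0, 6, -2, -8]
  [1, -5, 7, 0, -13, -5]
  [-5, -1, 1, -8, 0, 4]
  [-4, -15, 4, -12, -8, 0]
Detection: at round 2, diagonal entry (2, 2) turns strictly positive.
Key observation: the cycle 2->1->0->2 has total weight (-6) + 5 + 6, which is strictly positive.
Answer: DIVERGES — positive cycle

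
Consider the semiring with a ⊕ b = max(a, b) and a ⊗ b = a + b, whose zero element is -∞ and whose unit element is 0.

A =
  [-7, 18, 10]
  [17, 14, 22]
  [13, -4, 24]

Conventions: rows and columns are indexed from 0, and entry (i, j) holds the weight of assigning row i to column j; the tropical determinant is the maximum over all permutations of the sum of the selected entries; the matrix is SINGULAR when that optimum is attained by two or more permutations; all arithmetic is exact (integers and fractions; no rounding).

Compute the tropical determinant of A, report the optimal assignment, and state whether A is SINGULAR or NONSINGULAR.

σ = (0, 1, 2): (-7) + 14 + 24 = 31
σ = (0, 2, 1): (-7) + 22 + (-4) = 11
σ = (1, 0, 2): 18 + 17 + 24 = 59
σ = (1, 2, 0): 18 + 22 + 13 = 53
σ = (2, 0, 1): 10 + 17 + (-4) = 23
σ = (2, 1, 0): 10 + 14 + 13 = 37
Optimal value attained by: σ = (1, 0, 2).
Answer: det⊕(A) = 59; verdict: NONSINGULAR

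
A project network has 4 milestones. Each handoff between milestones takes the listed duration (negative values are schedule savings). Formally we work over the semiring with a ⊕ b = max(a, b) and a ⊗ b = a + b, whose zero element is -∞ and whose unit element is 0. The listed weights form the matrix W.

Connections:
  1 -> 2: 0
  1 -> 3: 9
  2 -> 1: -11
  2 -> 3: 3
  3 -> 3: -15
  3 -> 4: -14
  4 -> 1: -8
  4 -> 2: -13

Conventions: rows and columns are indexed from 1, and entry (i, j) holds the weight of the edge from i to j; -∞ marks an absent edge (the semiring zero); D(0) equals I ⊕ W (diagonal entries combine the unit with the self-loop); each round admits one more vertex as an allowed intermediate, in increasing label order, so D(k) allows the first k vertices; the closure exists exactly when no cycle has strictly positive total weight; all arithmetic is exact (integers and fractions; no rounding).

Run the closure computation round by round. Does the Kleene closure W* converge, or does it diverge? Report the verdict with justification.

D(0):
  [0, 0, 9, -∞]
  [-11, 0, 3, -∞]
  [-∞, -∞, 0, -14]
  [-8, -13, -∞, 0]
D(1):
  [0, 0, 9, -∞]
  [-11, 0, 3, -∞]
  [-∞, -∞, 0, -14]
  [-8, -8, 1, 0]
D(2):
  [0, 0, 9, -∞]
  [-11, 0, 3, -∞]
  [-∞, -∞, 0, -14]
  [-8, -8, 1, 0]
D(3):
  [0, 0, 9, -5]
  [-11, 0, 3, -11]
  [-∞, -∞, 0, -14]
  [-8, -8, 1, 0]
D(4):
  [0, 0, 9, -5]
  [-11, 0, 3, -11]
  [-22, -22, 0, -14]
  [-8, -8, 1, 0]
Key observation: every diagonal entry stays at the unit through all rounds, so no improving cycle exists.
Answer: CONVERGES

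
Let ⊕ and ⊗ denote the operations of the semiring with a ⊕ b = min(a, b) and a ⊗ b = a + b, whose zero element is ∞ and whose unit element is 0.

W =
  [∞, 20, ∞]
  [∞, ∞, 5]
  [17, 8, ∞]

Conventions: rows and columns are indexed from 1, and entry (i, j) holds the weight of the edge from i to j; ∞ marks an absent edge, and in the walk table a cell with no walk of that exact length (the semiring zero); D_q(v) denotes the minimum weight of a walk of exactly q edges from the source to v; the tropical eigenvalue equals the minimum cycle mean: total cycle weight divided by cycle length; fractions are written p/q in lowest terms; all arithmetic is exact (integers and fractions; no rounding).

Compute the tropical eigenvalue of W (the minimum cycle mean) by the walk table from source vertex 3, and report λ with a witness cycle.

q=0: [∞, ∞, 0]
q=1: [17, 8, ∞]
q=2: [∞, 37, 13]
q=3: [30, 21, 42]
Optimal cycle mean attained by: cycle 2->3->2, total 5 + 8, length 2.
Answer: λ = 13/2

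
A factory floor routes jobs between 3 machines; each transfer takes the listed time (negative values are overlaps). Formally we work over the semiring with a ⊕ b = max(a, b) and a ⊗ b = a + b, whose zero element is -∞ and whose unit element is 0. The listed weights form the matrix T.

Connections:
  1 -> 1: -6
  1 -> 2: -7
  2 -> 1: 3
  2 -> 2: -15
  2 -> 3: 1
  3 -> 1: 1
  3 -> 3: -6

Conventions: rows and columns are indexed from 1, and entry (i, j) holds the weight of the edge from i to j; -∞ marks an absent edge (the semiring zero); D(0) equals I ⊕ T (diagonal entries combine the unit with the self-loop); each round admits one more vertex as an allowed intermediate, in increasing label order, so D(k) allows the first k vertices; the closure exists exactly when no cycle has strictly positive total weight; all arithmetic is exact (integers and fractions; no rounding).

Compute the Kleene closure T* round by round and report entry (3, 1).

D(0):
  [0, -7, -∞]
  [3, 0, 1]
  [1, -∞, 0]
D(1):
  [0, -7, -∞]
  [3, 0, 1]
  [1, -6, 0]
D(2):
  [0, -7, -6]
  [3, 0, 1]
  [1, -6, 0]
D(3):
  [0, -7, -6]
  [3, 0, 1]
  [1, -6, 0]
Answer: T*[3][1] = 1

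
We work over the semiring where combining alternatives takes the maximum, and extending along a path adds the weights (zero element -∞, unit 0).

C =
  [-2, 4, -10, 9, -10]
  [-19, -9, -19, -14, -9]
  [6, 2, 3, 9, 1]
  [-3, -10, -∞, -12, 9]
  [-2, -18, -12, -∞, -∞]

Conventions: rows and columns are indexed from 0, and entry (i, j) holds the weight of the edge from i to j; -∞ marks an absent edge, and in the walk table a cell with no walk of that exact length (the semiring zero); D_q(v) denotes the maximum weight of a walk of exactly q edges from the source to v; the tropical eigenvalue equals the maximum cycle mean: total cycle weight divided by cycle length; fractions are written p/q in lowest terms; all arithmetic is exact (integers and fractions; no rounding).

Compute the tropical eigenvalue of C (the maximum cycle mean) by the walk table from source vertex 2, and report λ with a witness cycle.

q=0: [-∞, -∞, 0, -∞, -∞]
q=1: [6, 2, 3, 9, 1]
q=2: [9, 10, 6, 15, 18]
q=3: [16, 13, 9, 18, 24]
q=4: [22, 20, 12, 25, 27]
q=5: [25, 26, 15, 31, 34]
Optimal cycle mean attained by: cycle 0->3->4->0, total 9 + 9 + (-2), length 3.
Answer: λ = 16/3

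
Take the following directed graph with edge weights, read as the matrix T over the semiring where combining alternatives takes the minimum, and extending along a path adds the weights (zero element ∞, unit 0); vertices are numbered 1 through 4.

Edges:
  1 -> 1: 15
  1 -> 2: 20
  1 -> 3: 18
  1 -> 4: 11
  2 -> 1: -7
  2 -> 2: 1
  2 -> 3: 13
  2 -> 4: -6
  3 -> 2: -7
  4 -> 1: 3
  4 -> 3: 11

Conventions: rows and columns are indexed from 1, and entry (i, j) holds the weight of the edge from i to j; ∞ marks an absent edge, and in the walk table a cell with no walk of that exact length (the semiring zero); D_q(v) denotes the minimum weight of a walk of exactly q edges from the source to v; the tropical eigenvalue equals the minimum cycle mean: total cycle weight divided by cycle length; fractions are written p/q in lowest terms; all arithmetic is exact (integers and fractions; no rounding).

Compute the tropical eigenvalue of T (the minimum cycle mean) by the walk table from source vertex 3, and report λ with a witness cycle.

q=0: [∞, ∞, 0, ∞]
q=1: [∞, -7, ∞, ∞]
q=2: [-14, -6, 6, -13]
q=3: [-13, -5, -2, -12]
q=4: [-12, -9, -1, -11]
Optimal cycle mean attained by: cycle 2->4->3->2, total (-6) + 11 + (-7), length 3.
Answer: λ = -2/3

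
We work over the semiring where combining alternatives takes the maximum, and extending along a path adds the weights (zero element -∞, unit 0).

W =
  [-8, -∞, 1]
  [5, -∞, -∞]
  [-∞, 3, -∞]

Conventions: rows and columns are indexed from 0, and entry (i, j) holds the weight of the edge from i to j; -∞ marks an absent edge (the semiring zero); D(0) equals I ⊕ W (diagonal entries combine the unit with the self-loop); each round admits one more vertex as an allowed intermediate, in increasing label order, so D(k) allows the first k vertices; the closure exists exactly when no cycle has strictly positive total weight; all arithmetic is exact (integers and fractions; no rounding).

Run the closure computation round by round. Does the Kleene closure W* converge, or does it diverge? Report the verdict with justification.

D(0):
  [0, -∞, 1]
  [5, 0, -∞]
  [-∞, 3, 0]
D(1):
  [0, -∞, 1]
  [5, 0, 6]
  [-∞, 3, 0]
Detection: at round 2, diagonal entry (2, 2) turns strictly positive.
Key observation: the cycle 2->1->0->2 has total weight 3 + 5 + 1, which is strictly positive.
Answer: DIVERGES — positive cycle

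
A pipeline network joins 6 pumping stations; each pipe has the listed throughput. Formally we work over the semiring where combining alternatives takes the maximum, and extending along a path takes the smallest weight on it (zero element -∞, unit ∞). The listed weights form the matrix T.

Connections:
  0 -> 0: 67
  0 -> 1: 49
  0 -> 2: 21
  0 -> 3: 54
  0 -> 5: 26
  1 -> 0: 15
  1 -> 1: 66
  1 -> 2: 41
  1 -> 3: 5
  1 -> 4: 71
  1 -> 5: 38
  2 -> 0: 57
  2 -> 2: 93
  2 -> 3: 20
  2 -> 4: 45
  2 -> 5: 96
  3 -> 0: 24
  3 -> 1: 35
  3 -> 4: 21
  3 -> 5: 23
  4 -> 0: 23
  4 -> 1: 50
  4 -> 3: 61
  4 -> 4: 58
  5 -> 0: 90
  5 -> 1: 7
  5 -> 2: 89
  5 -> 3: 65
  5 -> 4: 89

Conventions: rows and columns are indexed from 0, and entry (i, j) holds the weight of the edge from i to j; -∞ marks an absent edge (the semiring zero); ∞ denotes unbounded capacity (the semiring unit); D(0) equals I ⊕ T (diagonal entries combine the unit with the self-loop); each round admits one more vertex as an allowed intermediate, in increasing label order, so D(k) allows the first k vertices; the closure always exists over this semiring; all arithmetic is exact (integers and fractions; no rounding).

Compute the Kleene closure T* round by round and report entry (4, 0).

D(0):
  [∞, 49, 21, 54, -∞, 26]
  [15, ∞, 41, 5, 71, 38]
  [57, -∞, ∞, 20, 45, 96]
  [24, 35, -∞, ∞, 21, 23]
  [23, 50, -∞, 61, ∞, -∞]
  [90, 7, 89, 65, 89, ∞]
D(1):
  [∞, 49, 21, 54, -∞, 26]
  [15, ∞, 41, 15, 71, 38]
  [57, 49, ∞, 54, 45, 96]
  [24, 35, 21, ∞, 21, 24]
  [23, 50, 21, 61, ∞, 23]
  [90, 49, 89, 65, 89, ∞]
D(2):
  [∞, 49, 41, 54, 49, 38]
  [15, ∞, 41, 15, 71, 38]
  [57, 49, ∞, 54, 49, 96]
  [24, 35, 35, ∞, 35, 35]
  [23, 50, 41, 61, ∞, 38]
  [90, 49, 89, 65, 89, ∞]
D(3):
  [∞, 49, 41, 54, 49, 41]
  [41, ∞, 41, 41, 71, 41]
  [57, 49, ∞, 54, 49, 96]
  [35, 35, 35, ∞, 35, 35]
  [41, 50, 41, 61, ∞, 41]
  [90, 49, 89, 65, 89, ∞]
D(4):
  [∞, 49, 41, 54, 49, 41]
  [41, ∞, 41, 41, 71, 41]
  [57, 49, ∞, 54, 49, 96]
  [35, 35, 35, ∞, 35, 35]
  [41, 50, 41, 61, ∞, 41]
  [90, 49, 89, 65, 89, ∞]
D(5):
  [∞, 49, 41, 54, 49, 41]
  [41, ∞, 41, 61, 71, 41]
  [57, 49, ∞, 54, 49, 96]
  [35, 35, 35, ∞, 35, 35]
  [41, 50, 41, 61, ∞, 41]
  [90, 50, 89, 65, 89, ∞]
D(6):
  [∞, 49, 41, 54, 49, 41]
  [41, ∞, 41, 61, 71, 41]
  [90, 50, ∞, 65, 89, 96]
  [35, 35, 35, ∞, 35, 35]
  [41, 50, 41, 61, ∞, 41]
  [90, 50, 89, 65, 89, ∞]
Answer: T*[4][0] = 41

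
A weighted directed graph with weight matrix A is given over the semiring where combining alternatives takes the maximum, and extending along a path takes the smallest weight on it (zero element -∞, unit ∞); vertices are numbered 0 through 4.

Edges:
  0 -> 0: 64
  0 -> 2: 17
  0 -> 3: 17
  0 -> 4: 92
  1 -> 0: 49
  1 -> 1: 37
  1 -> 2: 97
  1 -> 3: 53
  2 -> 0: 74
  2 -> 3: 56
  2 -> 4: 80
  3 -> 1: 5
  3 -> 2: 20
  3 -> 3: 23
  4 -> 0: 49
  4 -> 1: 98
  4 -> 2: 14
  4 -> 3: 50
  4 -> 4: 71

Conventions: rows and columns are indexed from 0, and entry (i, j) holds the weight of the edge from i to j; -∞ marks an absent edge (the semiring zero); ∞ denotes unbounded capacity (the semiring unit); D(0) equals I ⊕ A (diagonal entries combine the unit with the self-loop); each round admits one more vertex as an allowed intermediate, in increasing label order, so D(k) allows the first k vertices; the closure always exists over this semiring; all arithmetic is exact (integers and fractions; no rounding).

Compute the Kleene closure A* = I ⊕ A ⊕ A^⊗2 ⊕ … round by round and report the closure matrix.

D(0):
  [∞, -∞, 17, 17, 92]
  [49, ∞, 97, 53, -∞]
  [74, -∞, ∞, 56, 80]
  [-∞, 5, 20, ∞, -∞]
  [49, 98, 14, 50, ∞]
D(1):
  [∞, -∞, 17, 17, 92]
  [49, ∞, 97, 53, 49]
  [74, -∞, ∞, 56, 80]
  [-∞, 5, 20, ∞, -∞]
  [49, 98, 17, 50, ∞]
D(2):
  [∞, -∞, 17, 17, 92]
  [49, ∞, 97, 53, 49]
  [74, -∞, ∞, 56, 80]
  [5, 5, 20, ∞, 5]
  [49, 98, 97, 53, ∞]
D(3):
  [∞, -∞, 17, 17, 92]
  [74, ∞, 97, 56, 80]
  [74, -∞, ∞, 56, 80]
  [20, 5, 20, ∞, 20]
  [74, 98, 97, 56, ∞]
D(4):
  [∞, 5, 17, 17, 92]
  [74, ∞, 97, 56, 80]
  [74, 5, ∞, 56, 80]
  [20, 5, 20, ∞, 20]
  [74, 98, 97, 56, ∞]
D(5):
  [∞, 92, 92, 56, 92]
  [74, ∞, 97, 56, 80]
  [74, 80, ∞, 56, 80]
  [20, 20, 20, ∞, 20]
  [74, 98, 97, 56, ∞]
Answer: A* = [[∞, 92, 92, 56, 92], [74, ∞, 97, 56, 80], [74, 80, ∞, 56, 80], [20, 20, 20, ∞, 20], [74, 98, 97, 56, ∞]]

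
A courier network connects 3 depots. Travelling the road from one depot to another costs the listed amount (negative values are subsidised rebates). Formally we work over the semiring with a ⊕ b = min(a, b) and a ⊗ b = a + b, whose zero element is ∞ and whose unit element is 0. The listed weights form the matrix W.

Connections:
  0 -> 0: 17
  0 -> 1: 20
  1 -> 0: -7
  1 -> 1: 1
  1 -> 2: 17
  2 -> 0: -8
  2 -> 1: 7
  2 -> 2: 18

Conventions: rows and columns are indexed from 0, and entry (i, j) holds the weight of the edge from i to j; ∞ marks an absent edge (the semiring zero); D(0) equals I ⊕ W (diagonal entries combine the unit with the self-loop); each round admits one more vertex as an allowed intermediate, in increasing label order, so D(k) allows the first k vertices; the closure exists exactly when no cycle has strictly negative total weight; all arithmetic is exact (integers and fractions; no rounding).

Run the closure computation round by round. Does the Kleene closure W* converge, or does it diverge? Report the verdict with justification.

D(0):
  [0, 20, ∞]
  [-7, 0, 17]
  [-8, 7, 0]
D(1):
  [0, 20, ∞]
  [-7, 0, 17]
  [-8, 7, 0]
D(2):
  [0, 20, 37]
  [-7, 0, 17]
  [-8, 7, 0]
D(3):
  [0, 20, 37]
  [-7, 0, 17]
  [-8, 7, 0]
Key observation: every diagonal entry stays at the unit through all rounds, so no improving cycle exists.
Answer: CONVERGES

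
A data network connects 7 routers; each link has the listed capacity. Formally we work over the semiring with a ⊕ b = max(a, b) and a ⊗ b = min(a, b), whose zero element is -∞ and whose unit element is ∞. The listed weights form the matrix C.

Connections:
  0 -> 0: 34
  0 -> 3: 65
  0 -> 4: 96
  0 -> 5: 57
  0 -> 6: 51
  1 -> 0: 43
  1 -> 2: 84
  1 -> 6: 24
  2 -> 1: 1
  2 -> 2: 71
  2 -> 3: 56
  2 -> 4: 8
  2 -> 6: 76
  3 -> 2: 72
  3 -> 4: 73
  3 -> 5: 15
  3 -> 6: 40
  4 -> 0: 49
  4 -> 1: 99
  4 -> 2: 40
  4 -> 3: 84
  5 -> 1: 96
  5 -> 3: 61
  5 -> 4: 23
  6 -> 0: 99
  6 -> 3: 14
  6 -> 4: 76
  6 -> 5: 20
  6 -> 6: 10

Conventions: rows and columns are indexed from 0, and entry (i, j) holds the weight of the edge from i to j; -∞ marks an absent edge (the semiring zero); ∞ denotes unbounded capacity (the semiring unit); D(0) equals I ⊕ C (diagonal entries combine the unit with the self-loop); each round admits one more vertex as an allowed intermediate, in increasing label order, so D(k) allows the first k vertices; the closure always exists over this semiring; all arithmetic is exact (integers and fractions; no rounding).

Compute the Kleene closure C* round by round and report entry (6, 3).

D(0):
  [∞, -∞, -∞, 65, 96, 57, 51]
  [43, ∞, 84, -∞, -∞, -∞, 24]
  [-∞, 1, ∞, 56, 8, -∞, 76]
  [-∞, -∞, 72, ∞, 73, 15, 40]
  [49, 99, 40, 84, ∞, -∞, -∞]
  [-∞, 96, -∞, 61, 23, ∞, -∞]
  [99, -∞, -∞, 14, 76, 20, ∞]
D(1):
  [∞, -∞, -∞, 65, 96, 57, 51]
  [43, ∞, 84, 43, 43, 43, 43]
  [-∞, 1, ∞, 56, 8, -∞, 76]
  [-∞, -∞, 72, ∞, 73, 15, 40]
  [49, 99, 40, 84, ∞, 49, 49]
  [-∞, 96, -∞, 61, 23, ∞, -∞]
  [99, -∞, -∞, 65, 96, 57, ∞]
D(2):
  [∞, -∞, -∞, 65, 96, 57, 51]
  [43, ∞, 84, 43, 43, 43, 43]
  [1, 1, ∞, 56, 8, 1, 76]
  [-∞, -∞, 72, ∞, 73, 15, 40]
  [49, 99, 84, 84, ∞, 49, 49]
  [43, 96, 84, 61, 43, ∞, 43]
  [99, -∞, -∞, 65, 96, 57, ∞]
D(3):
  [∞, -∞, -∞, 65, 96, 57, 51]
  [43, ∞, 84, 56, 43, 43, 76]
  [1, 1, ∞, 56, 8, 1, 76]
  [1, 1, 72, ∞, 73, 15, 72]
  [49, 99, 84, 84, ∞, 49, 76]
  [43, 96, 84, 61, 43, ∞, 76]
  [99, -∞, -∞, 65, 96, 57, ∞]
D(4):
  [∞, 1, 65, 65, 96, 57, 65]
  [43, ∞, 84, 56, 56, 43, 76]
  [1, 1, ∞, 56, 56, 15, 76]
  [1, 1, 72, ∞, 73, 15, 72]
  [49, 99, 84, 84, ∞, 49, 76]
  [43, 96, 84, 61, 61, ∞, 76]
  [99, 1, 65, 65, 96, 57, ∞]
D(5):
  [∞, 96, 84, 84, 96, 57, 76]
  [49, ∞, 84, 56, 56, 49, 76]
  [49, 56, ∞, 56, 56, 49, 76]
  [49, 73, 73, ∞, 73, 49, 73]
  [49, 99, 84, 84, ∞, 49, 76]
  [49, 96, 84, 61, 61, ∞, 76]
  [99, 96, 84, 84, 96, 57, ∞]
D(6):
  [∞, 96, 84, 84, 96, 57, 76]
  [49, ∞, 84, 56, 56, 49, 76]
  [49, 56, ∞, 56, 56, 49, 76]
  [49, 73, 73, ∞, 73, 49, 73]
  [49, 99, 84, 84, ∞, 49, 76]
  [49, 96, 84, 61, 61, ∞, 76]
  [99, 96, 84, 84, 96, 57, ∞]
D(7):
  [∞, 96, 84, 84, 96, 57, 76]
  [76, ∞, 84, 76, 76, 57, 76]
  [76, 76, ∞, 76, 76, 57, 76]
  [73, 73, 73, ∞, 73, 57, 73]
  [76, 99, 84, 84, ∞, 57, 76]
  [76, 96, 84, 76, 76, ∞, 76]
  [99, 96, 84, 84, 96, 57, ∞]
Answer: C*[6][3] = 84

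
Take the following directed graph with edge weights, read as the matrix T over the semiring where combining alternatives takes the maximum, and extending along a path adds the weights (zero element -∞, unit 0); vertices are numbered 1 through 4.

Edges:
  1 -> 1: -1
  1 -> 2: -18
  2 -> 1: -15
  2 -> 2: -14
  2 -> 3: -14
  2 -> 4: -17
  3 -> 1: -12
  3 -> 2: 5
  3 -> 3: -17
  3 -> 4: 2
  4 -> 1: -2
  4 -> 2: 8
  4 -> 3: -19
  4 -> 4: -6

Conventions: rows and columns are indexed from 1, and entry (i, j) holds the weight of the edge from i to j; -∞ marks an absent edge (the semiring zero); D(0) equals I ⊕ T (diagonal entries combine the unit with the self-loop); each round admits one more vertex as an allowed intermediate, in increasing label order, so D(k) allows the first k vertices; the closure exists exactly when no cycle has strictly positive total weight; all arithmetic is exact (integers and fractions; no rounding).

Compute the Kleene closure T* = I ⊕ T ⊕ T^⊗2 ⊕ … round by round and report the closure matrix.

D(0):
  [0, -18, -∞, -∞]
  [-15, 0, -14, -17]
  [-12, 5, 0, 2]
  [-2, 8, -19, 0]
D(1):
  [0, -18, -∞, -∞]
  [-15, 0, -14, -17]
  [-12, 5, 0, 2]
  [-2, 8, -19, 0]
D(2):
  [0, -18, -32, -35]
  [-15, 0, -14, -17]
  [-10, 5, 0, 2]
  [-2, 8, -6, 0]
D(3):
  [0, -18, -32, -30]
  [-15, 0, -14, -12]
  [-10, 5, 0, 2]
  [-2, 8, -6, 0]
D(4):
  [0, -18, -32, -30]
  [-14, 0, -14, -12]
  [0, 10, 0, 2]
  [-2, 8, -6, 0]
Answer: T* = [[0, -18, -32, -30], [-14, 0, -14, -12], [0, 10, 0, 2], [-2, 8, -6, 0]]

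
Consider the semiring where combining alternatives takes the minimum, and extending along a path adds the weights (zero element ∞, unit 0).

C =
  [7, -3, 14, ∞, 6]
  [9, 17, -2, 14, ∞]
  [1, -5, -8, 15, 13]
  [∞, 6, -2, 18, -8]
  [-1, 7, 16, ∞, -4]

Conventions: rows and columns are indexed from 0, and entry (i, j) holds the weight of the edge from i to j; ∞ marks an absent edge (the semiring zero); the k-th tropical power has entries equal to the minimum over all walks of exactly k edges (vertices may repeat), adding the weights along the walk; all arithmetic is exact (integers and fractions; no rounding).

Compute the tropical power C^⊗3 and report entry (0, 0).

C^⊗2:
  [5, 4, -5, 11, 2]
  [-1, -7, -10, 13, 6]
  [-7, -13, -16, 7, 5]
  [-9, -7, -10, 13, -12]
  [-5, -4, 5, 21, -8]
C^⊗3:
  [-4, -10, -13, 10, -2]
  [-9, -15, -18, 5, 2]
  [-15, -21, -24, -1, -3]
  [-13, -15, -18, 5, -16]
  [-9, -8, -6, 10, -12]
Key observation: the optimum is the walk 0->1->2->0, with weight (-3) + (-2) + 1 = -4.
Optimal value attained by: walk 0->1->2->0.
Answer: (C^⊗3)[0][0] = -4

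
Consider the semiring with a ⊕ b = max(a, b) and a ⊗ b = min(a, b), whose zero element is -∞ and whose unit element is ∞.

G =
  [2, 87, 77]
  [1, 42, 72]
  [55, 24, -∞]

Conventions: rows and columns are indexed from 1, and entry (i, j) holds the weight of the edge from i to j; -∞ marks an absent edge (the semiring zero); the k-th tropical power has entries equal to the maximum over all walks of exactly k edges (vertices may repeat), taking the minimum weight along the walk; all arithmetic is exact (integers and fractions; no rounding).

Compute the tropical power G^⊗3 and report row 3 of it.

G^⊗2:
  [55, 42, 72]
  [55, 42, 42]
  [2, 55, 55]
G^⊗3:
  [55, 55, 55]
  [42, 55, 55]
  [55, 42, 55]
Answer: row 3 of G^⊗3 = [55, 42, 55]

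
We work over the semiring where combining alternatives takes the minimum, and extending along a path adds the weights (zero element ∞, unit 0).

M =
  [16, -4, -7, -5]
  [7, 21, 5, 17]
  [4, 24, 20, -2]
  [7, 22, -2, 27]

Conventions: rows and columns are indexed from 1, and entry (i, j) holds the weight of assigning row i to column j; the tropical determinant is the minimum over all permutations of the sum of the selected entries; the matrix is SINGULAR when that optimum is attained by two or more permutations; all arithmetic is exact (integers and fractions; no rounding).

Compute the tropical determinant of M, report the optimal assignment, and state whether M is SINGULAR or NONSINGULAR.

σ = (1, 2, 3, 4): 16 + 21 + 20 + 27 = 84
σ = (1, 2, 4, 3): 16 + 21 + (-2) + (-2) = 33
σ = (1, 3, 2, 4): 16 + 5 + 24 + 27 = 72
σ = (1, 3, 4, 2): 16 + 5 + (-2) + 22 = 41
σ = (1, 4, 2, 3): 16 + 17 + 24 + (-2) = 55
σ = (1, 4, 3, 2): 16 + 17 + 20 + 22 = 75
σ = (2, 1, 3, 4): (-4) + 7 + 20 + 27 = 50
σ = (2, 1, 4, 3): (-4) + 7 + (-2) + (-2) = -1
σ = (2, 3, 1, 4): (-4) + 5 + 4 + 27 = 32
σ = (2, 3, 4, 1): (-4) + 5 + (-2) + 7 = 6
σ = (2, 4, 1, 3): (-4) + 17 + 4 + (-2) = 15
σ = (2, 4, 3, 1): (-4) + 17 + 20 + 7 = 40
σ = (3, 1, 2, 4): (-7) + 7 + 24 + 27 = 51
σ = (3, 1, 4, 2): (-7) + 7 + (-2) + 22 = 20
σ = (3, 2, 1, 4): (-7) + 21 + 4 + 27 = 45
σ = (3, 2, 4, 1): (-7) + 21 + (-2) + 7 = 19
σ = (3, 4, 1, 2): (-7) + 17 + 4 + 22 = 36
σ = (3, 4, 2, 1): (-7) + 17 + 24 + 7 = 41
σ = (4, 1, 2, 3): (-5) + 7 + 24 + (-2) = 24
σ = (4, 1, 3, 2): (-5) + 7 + 20 + 22 = 44
σ = (4, 2, 1, 3): (-5) + 21 + 4 + (-2) = 18
σ = (4, 2, 3, 1): (-5) + 21 + 20 + 7 = 43
σ = (4, 3, 1, 2): (-5) + 5 + 4 + 22 = 26
σ = (4, 3, 2, 1): (-5) + 5 + 24 + 7 = 31
Optimal value attained by: σ = (2, 1, 4, 3).
Answer: det⊕(M) = -1; verdict: NONSINGULAR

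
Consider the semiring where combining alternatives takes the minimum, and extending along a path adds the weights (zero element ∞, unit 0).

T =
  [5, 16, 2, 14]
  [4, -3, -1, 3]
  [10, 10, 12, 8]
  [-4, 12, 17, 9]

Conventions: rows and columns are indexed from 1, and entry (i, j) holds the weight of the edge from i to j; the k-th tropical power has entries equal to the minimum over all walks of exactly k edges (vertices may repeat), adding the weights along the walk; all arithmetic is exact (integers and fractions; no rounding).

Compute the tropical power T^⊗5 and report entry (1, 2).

T^⊗2:
  [10, 12, 7, 10]
  [-1, -6, -4, 0]
  [4, 7, 9, 13]
  [1, 9, -2, 10]
T^⊗3:
  [6, 9, 11, 15]
  [-4, -9, -7, -3]
  [9, 4, 6, 10]
  [6, 6, 3, 6]
T^⊗4:
  [11, 6, 8, 12]
  [-7, -12, -10, -6]
  [6, 1, 3, 7]
  [2, 3, 5, 9]
T^⊗5:
  [8, 3, 5, 9]
  [-10, -15, -13, -9]
  [3, -2, 0, 4]
  [5, 0, 2, 6]
Key observation: the optimum is the walk 1->3->2->2->2->2, with weight 2 + 10 + (-3) + (-3) + (-3) = 3.
Optimal value attained by: walk 1->3->2->2->2->2.
Answer: (T^⊗5)[1][2] = 3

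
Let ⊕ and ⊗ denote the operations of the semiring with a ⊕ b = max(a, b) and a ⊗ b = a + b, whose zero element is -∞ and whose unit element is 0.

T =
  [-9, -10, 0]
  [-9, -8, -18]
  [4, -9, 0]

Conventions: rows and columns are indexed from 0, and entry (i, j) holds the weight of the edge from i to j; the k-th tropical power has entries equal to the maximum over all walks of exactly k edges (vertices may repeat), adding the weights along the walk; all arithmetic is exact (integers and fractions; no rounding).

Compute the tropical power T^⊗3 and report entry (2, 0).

T^⊗2:
  [4, -9, 0]
  [-14, -16, -9]
  [4, -6, 4]
T^⊗3:
  [4, -6, 4]
  [-5, -18, -9]
  [8, -5, 4]
Key observation: the optimum is the walk 2->0->2->0, with weight 4 + 0 + 4 = 8.
Optimal value attained by: walk 2->0->2->0.
Answer: (T^⊗3)[2][0] = 8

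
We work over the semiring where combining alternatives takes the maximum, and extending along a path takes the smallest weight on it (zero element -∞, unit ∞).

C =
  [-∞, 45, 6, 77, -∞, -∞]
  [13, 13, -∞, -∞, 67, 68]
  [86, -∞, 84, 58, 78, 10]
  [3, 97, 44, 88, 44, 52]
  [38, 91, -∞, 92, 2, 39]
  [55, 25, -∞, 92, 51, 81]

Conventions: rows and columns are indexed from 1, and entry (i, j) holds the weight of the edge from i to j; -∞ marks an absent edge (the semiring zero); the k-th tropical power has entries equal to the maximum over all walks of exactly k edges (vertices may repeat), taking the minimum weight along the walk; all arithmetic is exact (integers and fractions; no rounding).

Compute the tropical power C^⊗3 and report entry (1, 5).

C^⊗2:
  [13, 77, 44, 77, 45, 52]
  [55, 67, 6, 68, 51, 68]
  [84, 78, 84, 78, 78, 52]
  [52, 88, 44, 88, 67, 68]
  [39, 92, 44, 88, 67, 68]
  [55, 92, 44, 88, 51, 81]
C^⊗3:
  [52, 77, 44, 77, 67, 68]
  [55, 68, 44, 68, 67, 68]
  [84, 78, 84, 78, 78, 68]
  [55, 88, 44, 88, 67, 68]
  [55, 88, 44, 88, 67, 68]
  [55, 88, 44, 88, 67, 81]
Key observation: the optimum is the walk 1->4->2->5, with weight 77 min 97 min 67 = 67.
Optimal value attained by: walk 1->4->2->5.
Answer: (C^⊗3)[1][5] = 67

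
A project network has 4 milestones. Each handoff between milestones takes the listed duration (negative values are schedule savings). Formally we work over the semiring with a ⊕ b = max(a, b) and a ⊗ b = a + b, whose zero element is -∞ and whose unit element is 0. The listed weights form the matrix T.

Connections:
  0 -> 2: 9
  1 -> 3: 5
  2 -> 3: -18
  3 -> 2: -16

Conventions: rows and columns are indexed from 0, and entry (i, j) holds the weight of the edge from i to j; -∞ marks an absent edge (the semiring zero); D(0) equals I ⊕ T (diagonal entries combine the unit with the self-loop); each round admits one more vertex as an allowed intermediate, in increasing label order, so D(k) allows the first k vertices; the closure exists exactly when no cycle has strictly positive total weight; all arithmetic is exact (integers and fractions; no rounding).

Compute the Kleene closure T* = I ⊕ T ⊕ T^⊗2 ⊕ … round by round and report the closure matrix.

D(0):
  [0, -∞, 9, -∞]
  [-∞, 0, -∞, 5]
  [-∞, -∞, 0, -18]
  [-∞, -∞, -16, 0]
D(1):
  [0, -∞, 9, -∞]
  [-∞, 0, -∞, 5]
  [-∞, -∞, 0, -18]
  [-∞, -∞, -16, 0]
D(2):
  [0, -∞, 9, -∞]
  [-∞, 0, -∞, 5]
  [-∞, -∞, 0, -18]
  [-∞, -∞, -16, 0]
D(3):
  [0, -∞, 9, -9]
  [-∞, 0, -∞, 5]
  [-∞, -∞, 0, -18]
  [-∞, -∞, -16, 0]
D(4):
  [0, -∞, 9, -9]
  [-∞, 0, -11, 5]
  [-∞, -∞, 0, -18]
  [-∞, -∞, -16, 0]
Answer: T* = [[0, -∞, 9, -9], [-∞, 0, -11, 5], [-∞, -∞, 0, -18], [-∞, -∞, -16, 0]]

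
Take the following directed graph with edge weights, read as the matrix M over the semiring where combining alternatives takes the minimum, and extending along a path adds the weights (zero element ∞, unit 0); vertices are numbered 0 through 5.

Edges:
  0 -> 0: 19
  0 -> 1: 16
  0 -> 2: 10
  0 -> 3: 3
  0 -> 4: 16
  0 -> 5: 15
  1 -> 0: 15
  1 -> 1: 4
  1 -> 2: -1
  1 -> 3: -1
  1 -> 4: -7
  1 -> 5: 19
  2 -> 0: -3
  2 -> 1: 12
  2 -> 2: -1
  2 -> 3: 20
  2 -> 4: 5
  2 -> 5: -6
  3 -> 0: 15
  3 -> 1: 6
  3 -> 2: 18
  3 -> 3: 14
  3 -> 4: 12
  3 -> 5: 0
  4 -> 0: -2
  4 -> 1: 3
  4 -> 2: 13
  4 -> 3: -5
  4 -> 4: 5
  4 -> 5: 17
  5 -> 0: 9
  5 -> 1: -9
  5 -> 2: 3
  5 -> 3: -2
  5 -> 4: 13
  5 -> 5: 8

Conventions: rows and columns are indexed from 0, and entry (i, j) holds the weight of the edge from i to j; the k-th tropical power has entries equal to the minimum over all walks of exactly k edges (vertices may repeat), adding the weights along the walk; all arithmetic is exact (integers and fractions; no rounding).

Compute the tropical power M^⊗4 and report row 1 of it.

M^⊗2:
  [7, 6, 9, 11, 9, 3]
  [-9, -4, -2, -12, -3, -7]
  [-4, -15, -3, -8, 4, -7]
  [9, -9, 3, -2, -1, 8]
  [3, 1, 2, 0, -4, -5]
  [0, -5, -10, -10, -16, -3]
M^⊗3:
  [6, -6, 5, 1, -1, 3]
  [-5, -16, -5, -9, -11, -12]
  [-6, -16, -16, -16, -22, -9]
  [-3, -5, -10, -10, -16, -3]
  [-6, -14, -2, -9, -6, -4]
  [-18, -13, -11, -21, -12, -16]
M^⊗4:
  [-3, -6, -7, -7, -13, -1]
  [-13, -21, -17, -17, -23, -11]
  [-24, -19, -17, -27, -23, -22]
  [-18, -13, -11, -21, -12, -16]
  [-8, -13, -15, -15, -21, -9]
  [-14, -25, -14, -18, -20, -21]
Answer: row 1 of M^⊗4 = [-13, -21, -17, -17, -23, -11]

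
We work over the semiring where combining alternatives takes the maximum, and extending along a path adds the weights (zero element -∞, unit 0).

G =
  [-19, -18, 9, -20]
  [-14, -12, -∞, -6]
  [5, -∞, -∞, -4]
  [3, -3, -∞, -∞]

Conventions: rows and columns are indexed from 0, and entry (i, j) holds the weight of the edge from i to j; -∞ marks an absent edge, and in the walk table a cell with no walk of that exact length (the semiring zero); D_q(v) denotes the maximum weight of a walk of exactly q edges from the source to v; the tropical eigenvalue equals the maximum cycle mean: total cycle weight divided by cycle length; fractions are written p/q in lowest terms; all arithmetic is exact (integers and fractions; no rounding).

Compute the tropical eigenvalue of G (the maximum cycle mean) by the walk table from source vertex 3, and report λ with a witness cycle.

q=0: [-∞, -∞, -∞, 0]
q=1: [3, -3, -∞, -∞]
q=2: [-16, -15, 12, -9]
q=3: [17, -12, -7, 8]
q=4: [11, 5, 26, -3]
Optimal cycle mean attained by: cycle 0->2->0, total 9 + 5, length 2.
Answer: λ = 7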